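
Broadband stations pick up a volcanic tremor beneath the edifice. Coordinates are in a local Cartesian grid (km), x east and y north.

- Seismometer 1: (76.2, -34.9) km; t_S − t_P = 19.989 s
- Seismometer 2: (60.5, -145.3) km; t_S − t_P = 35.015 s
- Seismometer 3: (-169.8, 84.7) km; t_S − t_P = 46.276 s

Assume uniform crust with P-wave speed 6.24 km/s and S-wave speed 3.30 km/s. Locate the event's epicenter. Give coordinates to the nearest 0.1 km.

154.3 km east, 81.3 km north

Distance from S−P lag: d = Δt · v_P v_S / (v_P − v_S) = Δt · (6.24·3.30)/(6.24−3.30) ≈ 7.0041·Δt.
So d_Seismometer 1 = 140.00, d_Seismometer 2 = 245.25, d_Seismometer 3 = 324.12 km.
Circle about each station: (x − 76.2)² + (y + 34.9)² = 140.00²; (x − 60.5)² + (y + 145.3)² = 245.25²; (x + 169.8)² + (y − 84.7)² = 324.12².
Subtracting the Seismometer 1 equation from the Seismometer 2 and Seismometer 3 equations removes the quadratic terms:
-31.4 x − 220.8 y = -22799.67
-492.0 x + 239.2 y = -56472.09
Solving the 2×2 system: x ≈ 154.3, y ≈ 81.3 km.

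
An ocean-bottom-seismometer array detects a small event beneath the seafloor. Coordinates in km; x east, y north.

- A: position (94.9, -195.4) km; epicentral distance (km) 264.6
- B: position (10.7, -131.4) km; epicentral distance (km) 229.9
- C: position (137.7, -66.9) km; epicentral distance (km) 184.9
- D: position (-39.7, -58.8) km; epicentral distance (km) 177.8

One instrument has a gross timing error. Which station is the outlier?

Solve using three stations at a time. Using B, C, D (subtract circle equations pairwise → linear system) gives (x, y) ≈ (49.0, 95.2).
Distances from that point to each station vs reported:
  A: calculated 294.3 vs reported 264.6 → residual 29.7 km
  B: calculated 229.9 vs reported 229.9 → residual 0.0 km
  C: calculated 184.8 vs reported 184.9 → residual 0.1 km
  D: calculated 177.7 vs reported 177.8 → residual 0.1 km
B, C, D are mutually consistent (residuals ≈ 0); A is off by 29.7 km.

A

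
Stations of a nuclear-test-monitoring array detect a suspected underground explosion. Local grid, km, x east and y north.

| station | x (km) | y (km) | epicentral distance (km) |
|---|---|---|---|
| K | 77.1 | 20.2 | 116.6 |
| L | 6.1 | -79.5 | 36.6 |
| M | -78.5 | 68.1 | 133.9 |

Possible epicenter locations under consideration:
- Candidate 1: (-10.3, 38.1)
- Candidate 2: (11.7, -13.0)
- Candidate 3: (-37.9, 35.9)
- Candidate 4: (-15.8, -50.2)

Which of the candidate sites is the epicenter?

Candidate 4

For each candidate, compare |candidate − station| to the reported distance:
Candidate 1: residuals K 27.4, L 82.1, M 59.4 → max 82.1 km
Candidate 2: residuals K 43.3, L 30.1, M 12.6 → max 43.3 km
Candidate 3: residuals K 0.5, L 86.9, M 82.1 → max 86.9 km
Candidate 4: residuals K 0.0, L 0.0, M 0.0 → max 0.0 km
Only Candidate 4 has all residuals ≈ 0.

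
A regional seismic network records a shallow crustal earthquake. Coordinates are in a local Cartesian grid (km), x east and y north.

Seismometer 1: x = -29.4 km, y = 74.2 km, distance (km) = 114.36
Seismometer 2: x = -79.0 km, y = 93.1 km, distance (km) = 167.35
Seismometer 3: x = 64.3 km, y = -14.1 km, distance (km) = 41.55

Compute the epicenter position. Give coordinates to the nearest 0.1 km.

x ≈ 74.4 km, y ≈ 26.2 km

Circle about each station: (x + 29.4)² + (y − 74.2)² = 114.36²; (x + 79.0)² + (y − 93.1)² = 167.35²; (x − 64.3)² + (y + 14.1)² = 41.55².
Subtracting the Seismometer 1 equation from the Seismometer 2 and Seismometer 3 equations removes the quadratic terms:
-99.2 x + 37.8 y = -6389.20
187.4 x − 176.6 y = 9315.11
Solving the 2×2 system: x ≈ 74.4, y ≈ 26.2 km.
Check against Seismometer 1 (with the unrounded x, y): √((x + 29.4)²+(y − 74.2)²) = 114.35 ≈ 114.36 km. ✓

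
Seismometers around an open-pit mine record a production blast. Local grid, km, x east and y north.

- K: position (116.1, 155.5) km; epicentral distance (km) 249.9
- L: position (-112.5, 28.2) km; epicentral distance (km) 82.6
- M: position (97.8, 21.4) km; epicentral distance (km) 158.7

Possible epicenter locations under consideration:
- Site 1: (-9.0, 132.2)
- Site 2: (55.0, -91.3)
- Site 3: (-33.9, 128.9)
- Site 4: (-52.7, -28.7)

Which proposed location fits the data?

Site 4

For each candidate, compare |candidate − station| to the reported distance:
Site 1: residuals K 122.6, L 64.1, M 4.8 → max 122.6 km
Site 2: residuals K 4.4, L 123.2, M 38.1 → max 123.2 km
Site 3: residuals K 97.6, L 45.1, M 11.3 → max 97.6 km
Site 4: residuals K 0.1, L 0.1, M 0.1 → max 0.1 km
Only Site 4 has all residuals ≈ 0.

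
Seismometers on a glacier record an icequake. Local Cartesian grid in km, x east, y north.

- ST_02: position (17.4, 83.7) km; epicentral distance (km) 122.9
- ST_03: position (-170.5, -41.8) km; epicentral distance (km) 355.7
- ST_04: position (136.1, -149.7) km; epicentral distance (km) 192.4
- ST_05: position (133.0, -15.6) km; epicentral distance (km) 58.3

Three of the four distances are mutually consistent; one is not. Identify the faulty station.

ST_03

Solve using three stations at a time. Using ST_02, ST_04, ST_05 (subtract circle equations pairwise → linear system) gives (x, y) ≈ (133.2, 42.7).
Distances from that point to each station vs reported:
  ST_02: calculated 122.9 vs reported 122.9 → residual 0.0 km
  ST_03: calculated 315.3 vs reported 355.7 → residual 40.4 km
  ST_04: calculated 192.4 vs reported 192.4 → residual 0.0 km
  ST_05: calculated 58.3 vs reported 58.3 → residual 0.0 km
ST_02, ST_04, ST_05 are mutually consistent (residuals ≈ 0); ST_03 is off by 40.4 km.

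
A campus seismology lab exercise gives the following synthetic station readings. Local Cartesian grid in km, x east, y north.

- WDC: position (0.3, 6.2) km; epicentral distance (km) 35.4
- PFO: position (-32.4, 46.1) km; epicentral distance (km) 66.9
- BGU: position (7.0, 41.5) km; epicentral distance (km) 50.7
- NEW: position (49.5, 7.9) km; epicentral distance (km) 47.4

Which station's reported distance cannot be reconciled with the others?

Solve using three stations at a time. Using PFO, BGU, NEW (subtract circle equations pairwise → linear system) gives (x, y) ≈ (5.3, -9.2).
Distances from that point to each station vs reported:
  WDC: calculated 16.1 vs reported 35.4 → residual 19.3 km
  PFO: calculated 66.9 vs reported 66.9 → residual 0.0 km
  BGU: calculated 50.7 vs reported 50.7 → residual 0.0 km
  NEW: calculated 47.4 vs reported 47.4 → residual 0.0 km
PFO, BGU, NEW are mutually consistent (residuals ≈ 0); WDC is off by 19.3 km.

WDC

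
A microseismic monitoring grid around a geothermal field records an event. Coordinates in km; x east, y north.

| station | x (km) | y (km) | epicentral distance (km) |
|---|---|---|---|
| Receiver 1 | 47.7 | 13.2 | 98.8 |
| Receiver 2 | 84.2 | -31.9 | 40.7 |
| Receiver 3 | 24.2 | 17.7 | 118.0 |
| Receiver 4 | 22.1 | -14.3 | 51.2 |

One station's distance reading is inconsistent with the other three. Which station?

Receiver 4

Solve using three stations at a time. Using Receiver 1, Receiver 2, Receiver 3 (subtract circle equations pairwise → linear system) gives (x, y) ≈ (109.3, -64.1).
Distances from that point to each station vs reported:
  Receiver 1: calculated 98.9 vs reported 98.8 → residual 0.1 km
  Receiver 2: calculated 40.8 vs reported 40.7 → residual 0.1 km
  Receiver 3: calculated 118.1 vs reported 118.0 → residual 0.1 km
  Receiver 4: calculated 100.4 vs reported 51.2 → residual 49.2 km
Receiver 1, Receiver 2, Receiver 3 are mutually consistent (residuals ≈ 0); Receiver 4 is off by 49.2 km.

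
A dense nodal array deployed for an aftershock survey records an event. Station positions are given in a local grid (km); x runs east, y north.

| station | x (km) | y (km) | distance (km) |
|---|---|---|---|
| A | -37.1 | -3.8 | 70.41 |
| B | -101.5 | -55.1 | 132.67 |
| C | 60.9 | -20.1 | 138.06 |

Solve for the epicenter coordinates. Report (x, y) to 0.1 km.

(-47.1, 65.9)

Circle about each station: (x + 37.1)² + (y + 3.8)² = 70.41²; (x + 101.5)² + (y + 55.1)² = 132.67²; (x − 60.9)² + (y + 20.1)² = 138.06².
Subtracting pairs of circle equations eliminates x²+y² and gives linear equations (the radical axes):
-128.8 x − 102.6 y = -696.35
196.0 x − 32.6 y = -11381.03
Solving the 2×2 system: x ≈ -47.1, y ≈ 65.9 km.
Check against A (with the unrounded x, y): √((x + 37.1)²+(y + 3.8)²) = 70.43 ≈ 70.41 km. ✓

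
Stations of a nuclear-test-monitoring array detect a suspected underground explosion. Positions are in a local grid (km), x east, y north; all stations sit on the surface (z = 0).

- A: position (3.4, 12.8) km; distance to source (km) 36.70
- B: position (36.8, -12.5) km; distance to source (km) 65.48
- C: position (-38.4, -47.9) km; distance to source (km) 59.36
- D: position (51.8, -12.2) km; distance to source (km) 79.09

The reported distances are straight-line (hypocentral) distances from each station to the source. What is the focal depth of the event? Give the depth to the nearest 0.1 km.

Each station gives a sphere (x−x_i)² + (y−y_i)² + z² = d_i² (stations at z=0).
Subtracting the A sphere from B and C: z² cancels, leaving linear equations in x and y:
66.8 x − 50.6 y = -1605.65
-83.6 x − 121.4 y = 1416.85
Solving: x ≈ -21.607, y ≈ 3.208 km (keep extra digits for the depth step; rounded: -21.6, 3.2).
Then from the A sphere: z² = 36.70² − (x − 3.4)² − (y − 12.8)² with x = -21.607, y = 3.208, so z ≈ 25.091 ≈ 25.1 km.
Check against D (with the unrounded solution): distance 79.09 ≈ 79.09 km. ✓

depth ≈ 25.1 km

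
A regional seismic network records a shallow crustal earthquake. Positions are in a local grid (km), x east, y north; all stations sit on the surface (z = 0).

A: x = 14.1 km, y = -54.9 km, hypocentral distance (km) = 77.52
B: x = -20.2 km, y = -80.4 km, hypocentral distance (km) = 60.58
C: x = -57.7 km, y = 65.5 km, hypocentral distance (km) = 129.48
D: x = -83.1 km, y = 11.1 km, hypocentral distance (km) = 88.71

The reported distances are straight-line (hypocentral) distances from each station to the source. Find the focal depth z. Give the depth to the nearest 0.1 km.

depth ≈ 47.7 km

Each station gives a sphere (x−x_i)² + (y−y_i)² + z² = d_i² (stations at z=0).
Subtracting the A sphere from B and C: z² cancels, leaving linear equations in x and y:
-68.6 x − 51.0 y = 5998.79
-143.6 x + 240.8 y = -6349.00
Solving: x ≈ -47.005, y ≈ -54.397 km (keep extra digits for the depth step; rounded: -47.0, -54.4).
Then from the A sphere: z² = 77.52² − (x − 14.1)² − (y + 54.9)² with x = -47.005, y = -54.397, so z ≈ 47.700 ≈ 47.7 km.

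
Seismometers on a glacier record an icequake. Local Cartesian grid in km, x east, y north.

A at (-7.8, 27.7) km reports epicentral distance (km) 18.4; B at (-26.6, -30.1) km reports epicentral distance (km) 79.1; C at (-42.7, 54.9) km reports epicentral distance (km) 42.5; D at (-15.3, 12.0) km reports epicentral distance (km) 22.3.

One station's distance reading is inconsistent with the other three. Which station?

Solve using three stations at a time. Using A, B, C (subtract circle equations pairwise → linear system) gives (x, y) ≈ (-1.4, 44.9).
Distances from that point to each station vs reported:
  A: calculated 18.3 vs reported 18.4 → residual 0.1 km
  B: calculated 79.1 vs reported 79.1 → residual 0.0 km
  C: calculated 42.5 vs reported 42.5 → residual 0.0 km
  D: calculated 35.7 vs reported 22.3 → residual 13.4 km
A, B, C are mutually consistent (residuals ≈ 0); D is off by 13.4 km.

D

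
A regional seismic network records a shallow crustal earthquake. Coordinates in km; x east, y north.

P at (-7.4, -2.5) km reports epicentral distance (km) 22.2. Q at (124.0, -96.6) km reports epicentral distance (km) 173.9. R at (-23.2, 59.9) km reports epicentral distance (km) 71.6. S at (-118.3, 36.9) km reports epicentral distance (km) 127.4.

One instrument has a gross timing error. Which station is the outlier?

Solve using three stations at a time. Using P, Q, R (subtract circle equations pairwise → linear system) gives (x, y) ≈ (-27.7, -11.6).
Distances from that point to each station vs reported:
  P: calculated 22.2 vs reported 22.2 → residual 0.0 km
  Q: calculated 173.9 vs reported 173.9 → residual 0.0 km
  R: calculated 71.6 vs reported 71.6 → residual 0.0 km
  S: calculated 102.8 vs reported 127.4 → residual 24.6 km
P, Q, R are mutually consistent (residuals ≈ 0); S is off by 24.6 km.

S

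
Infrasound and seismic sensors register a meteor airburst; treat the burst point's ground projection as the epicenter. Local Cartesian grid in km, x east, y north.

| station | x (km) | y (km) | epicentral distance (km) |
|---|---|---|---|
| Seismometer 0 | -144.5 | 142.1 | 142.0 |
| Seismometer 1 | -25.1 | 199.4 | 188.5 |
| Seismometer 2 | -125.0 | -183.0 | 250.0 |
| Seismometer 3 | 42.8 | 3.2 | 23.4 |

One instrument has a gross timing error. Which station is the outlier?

Solve using three stations at a time. Using Seismometer 1, Seismometer 2, Seismometer 3 (subtract circle equations pairwise → linear system) gives (x, y) ≈ (24.3, 17.5).
Distances from that point to each station vs reported:
  Seismometer 0: calculated 209.8 vs reported 142.0 → residual 67.8 km
  Seismometer 1: calculated 188.5 vs reported 188.5 → residual 0.0 km
  Seismometer 2: calculated 250.0 vs reported 250.0 → residual 0.0 km
  Seismometer 3: calculated 23.4 vs reported 23.4 → residual 0.0 km
Seismometer 1, Seismometer 2, Seismometer 3 are mutually consistent (residuals ≈ 0); Seismometer 0 is off by 67.8 km.

Seismometer 0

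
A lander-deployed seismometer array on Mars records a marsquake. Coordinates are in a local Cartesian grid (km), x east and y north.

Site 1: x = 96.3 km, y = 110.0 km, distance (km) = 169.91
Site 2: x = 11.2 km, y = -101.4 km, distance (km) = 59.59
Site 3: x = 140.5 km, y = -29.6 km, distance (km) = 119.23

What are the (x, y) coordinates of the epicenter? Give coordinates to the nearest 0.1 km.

(22.0, -42.8)

Circle about each station: (x − 96.3)² + (y − 110.0)² = 169.91²; (x − 11.2)² + (y + 101.4)² = 59.59²; (x − 140.5)² + (y + 29.6)² = 119.23².
Subtracting the Site 1 equation from the Site 2 and Site 3 equations removes the quadratic terms:
-170.2 x − 422.8 y = 14352.15
88.4 x − 279.2 y = 13896.34
Solving the 2×2 system: x ≈ 22.0, y ≈ -42.8 km.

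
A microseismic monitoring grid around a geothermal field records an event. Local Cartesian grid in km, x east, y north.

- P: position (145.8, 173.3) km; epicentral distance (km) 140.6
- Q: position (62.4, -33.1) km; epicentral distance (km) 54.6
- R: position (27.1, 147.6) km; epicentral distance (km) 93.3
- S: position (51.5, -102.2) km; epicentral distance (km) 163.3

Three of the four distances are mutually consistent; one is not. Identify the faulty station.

Solve using three stations at a time. Using P, R, S (subtract circle equations pairwise → linear system) gives (x, y) ≈ (61.4, 60.8).
Distances from that point to each station vs reported:
  P: calculated 140.6 vs reported 140.6 → residual 0.0 km
  Q: calculated 93.9 vs reported 54.6 → residual 39.3 km
  R: calculated 93.3 vs reported 93.3 → residual 0.0 km
  S: calculated 163.3 vs reported 163.3 → residual 0.0 km
P, R, S are mutually consistent (residuals ≈ 0); Q is off by 39.3 km.

Q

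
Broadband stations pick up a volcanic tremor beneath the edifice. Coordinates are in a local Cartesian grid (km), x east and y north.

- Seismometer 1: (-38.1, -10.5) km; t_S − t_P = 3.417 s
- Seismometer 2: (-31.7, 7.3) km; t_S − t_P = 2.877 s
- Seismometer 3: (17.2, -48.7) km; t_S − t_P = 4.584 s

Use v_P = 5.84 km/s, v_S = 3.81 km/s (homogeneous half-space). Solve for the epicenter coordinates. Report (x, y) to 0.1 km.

(-1.6, -2.1)

Distance from S−P lag: d = Δt · v_P v_S / (v_P − v_S) = Δt · (5.84·3.81)/(5.84−3.81) ≈ 10.9608·Δt.
So d_Seismometer 1 = 37.45, d_Seismometer 2 = 31.53, d_Seismometer 3 = 50.24 km.
Circle about each station: (x + 38.1)² + (y + 10.5)² = 37.45²; (x + 31.7)² + (y − 7.3)² = 31.53²; (x − 17.2)² + (y + 48.7)² = 50.24².
Subtracting pairs of circle equations eliminates x²+y² and gives linear equations (the radical axes):
12.8 x + 35.6 y = -95.32
110.6 x − 76.4 y = -15.89
Solving the 2×2 system: x ≈ -1.6, y ≈ -2.1 km.
Check against Seismometer 1 (with the unrounded x, y): √((x + 38.1)²+(y + 10.5)²) = 37.46 ≈ 37.45 km. ✓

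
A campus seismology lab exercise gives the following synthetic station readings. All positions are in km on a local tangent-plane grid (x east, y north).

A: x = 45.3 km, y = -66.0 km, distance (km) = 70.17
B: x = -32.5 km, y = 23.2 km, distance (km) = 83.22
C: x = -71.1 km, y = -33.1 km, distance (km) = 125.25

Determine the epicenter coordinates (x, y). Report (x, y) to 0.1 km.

x ≈ 48.5 km, y ≈ 4.1 km

Circle about each station: (x − 45.3)² + (y + 66.0)² = 70.17²; (x + 32.5)² + (y − 23.2)² = 83.22²; (x + 71.1)² + (y + 33.1)² = 125.25².
Subtracting pairs of circle equations eliminates x²+y² and gives linear equations (the radical axes):
-155.6 x + 178.4 y = -6815.34
-232.8 x + 65.8 y = -11021.00
Solving the 2×2 system: x ≈ 48.5, y ≈ 4.1 km.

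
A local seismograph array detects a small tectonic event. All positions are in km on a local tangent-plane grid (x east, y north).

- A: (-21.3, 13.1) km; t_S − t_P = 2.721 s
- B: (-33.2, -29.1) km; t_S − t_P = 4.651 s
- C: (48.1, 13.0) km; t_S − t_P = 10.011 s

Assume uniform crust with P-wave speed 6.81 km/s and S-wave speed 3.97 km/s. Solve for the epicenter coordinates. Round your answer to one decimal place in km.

-47.2 km east, 12.9 km north

Distance from S−P lag: d = Δt · v_P v_S / (v_P − v_S) = Δt · (6.81·3.97)/(6.81−3.97) ≈ 9.5196·Δt.
So d_A = 25.90, d_B = 44.28, d_C = 95.30 km.
Circle about each station: (x + 21.3)² + (y − 13.1)² = 25.90²; (x + 33.2)² + (y + 29.1)² = 44.28²; (x − 48.1)² + (y − 13.0)² = 95.30².
Subtracting pairs of circle equations eliminates x²+y² and gives linear equations (the radical axes):
-23.8 x − 84.4 y = 33.84
138.8 x − 0.2 y = -6553.97
Solving the 2×2 system: x ≈ -47.2, y ≈ 12.9 km.
Check against A (with the unrounded x, y): √((x + 21.3)²+(y − 13.1)²) = 25.90 ≈ 25.90 km. ✓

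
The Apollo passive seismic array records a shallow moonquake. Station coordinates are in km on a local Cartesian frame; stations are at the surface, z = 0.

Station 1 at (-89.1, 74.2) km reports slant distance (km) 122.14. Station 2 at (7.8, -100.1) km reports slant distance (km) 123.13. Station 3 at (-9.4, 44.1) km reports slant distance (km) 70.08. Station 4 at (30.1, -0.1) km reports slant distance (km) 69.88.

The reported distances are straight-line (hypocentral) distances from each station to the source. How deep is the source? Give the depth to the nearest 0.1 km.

Each station gives a sphere (x−x_i)² + (y−y_i)² + z² = d_i² (stations at z=0).
Subtracting the Station 1 sphere from Station 2 and Station 3: z² cancels, leaving linear equations in x and y:
193.8 x − 348.6 y = -3606.42
159.4 x − 60.2 y = -1404.31
Solving: x ≈ -6.206, y ≈ 6.895 km (keep extra digits for the depth step; rounded: -6.2, 6.9).
Then from the Station 1 sphere: z² = 122.14² − (x + 89.1)² − (y − 74.2)² with x = -6.206, y = 6.895, so z ≈ 59.303 ≈ 59.3 km.
Check against Station 4 (with the unrounded solution): distance 69.88 ≈ 69.88 km. ✓

59.3 km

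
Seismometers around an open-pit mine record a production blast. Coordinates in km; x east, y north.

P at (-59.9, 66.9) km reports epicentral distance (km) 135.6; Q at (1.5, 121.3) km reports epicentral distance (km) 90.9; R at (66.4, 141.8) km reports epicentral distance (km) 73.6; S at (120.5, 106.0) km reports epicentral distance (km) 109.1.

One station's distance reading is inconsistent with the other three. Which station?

Solve using three stations at a time. Using P, Q, R (subtract circle equations pairwise → linear system) gives (x, y) ≈ (75.7, 68.7).
Distances from that point to each station vs reported:
  P: calculated 135.6 vs reported 135.6 → residual 0.0 km
  Q: calculated 90.9 vs reported 90.9 → residual 0.0 km
  R: calculated 73.6 vs reported 73.6 → residual 0.0 km
  S: calculated 58.3 vs reported 109.1 → residual 50.8 km
P, Q, R are mutually consistent (residuals ≈ 0); S is off by 50.8 km.

S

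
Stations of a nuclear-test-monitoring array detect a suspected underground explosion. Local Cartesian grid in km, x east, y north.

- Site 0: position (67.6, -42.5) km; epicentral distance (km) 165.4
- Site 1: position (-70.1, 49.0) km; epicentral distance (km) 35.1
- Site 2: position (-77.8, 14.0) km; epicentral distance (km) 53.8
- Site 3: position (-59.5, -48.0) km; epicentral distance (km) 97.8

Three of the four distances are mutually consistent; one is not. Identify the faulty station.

Solve using three stations at a time. Using Site 1, Site 2, Site 3 (subtract circle equations pairwise → linear system) gives (x, y) ≈ (-35.1, 46.7).
Distances from that point to each station vs reported:
  Site 0: calculated 136.0 vs reported 165.4 → residual 29.4 km
  Site 1: calculated 35.1 vs reported 35.1 → residual 0.0 km
  Site 2: calculated 53.8 vs reported 53.8 → residual 0.0 km
  Site 3: calculated 97.8 vs reported 97.8 → residual 0.0 km
Site 1, Site 2, Site 3 are mutually consistent (residuals ≈ 0); Site 0 is off by 29.4 km.

Site 0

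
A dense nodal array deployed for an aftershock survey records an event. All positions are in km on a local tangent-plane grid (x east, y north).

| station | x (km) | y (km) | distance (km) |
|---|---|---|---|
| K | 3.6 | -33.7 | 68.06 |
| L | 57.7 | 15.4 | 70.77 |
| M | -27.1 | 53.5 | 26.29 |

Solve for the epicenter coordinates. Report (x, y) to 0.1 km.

Circle about each station: (x − 3.6)² + (y + 33.7)² = 68.06²; (x − 57.7)² + (y − 15.4)² = 70.77²; (x + 27.1)² + (y − 53.5)² = 26.29².
Subtracting pairs of circle equations eliminates x²+y² and gives linear equations (the radical axes):
108.2 x + 98.2 y = 2041.57
-61.4 x + 174.4 y = 6389.01
Solving the 2×2 system: x ≈ -10.9, y ≈ 32.8 km.

(-10.9, 32.8)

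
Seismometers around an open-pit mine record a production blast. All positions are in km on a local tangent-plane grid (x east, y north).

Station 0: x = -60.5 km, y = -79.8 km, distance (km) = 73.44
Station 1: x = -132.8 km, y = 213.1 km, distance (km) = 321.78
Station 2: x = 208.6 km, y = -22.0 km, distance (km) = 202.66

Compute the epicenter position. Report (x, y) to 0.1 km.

Circle about each station: (x + 60.5)² + (y + 79.8)² = 73.44²; (x + 132.8)² + (y − 213.1)² = 321.78²; (x − 208.6)² + (y + 22.0)² = 202.66².
Subtracting the Station 0 equation from the Station 1 and Station 2 equations removes the quadratic terms:
-144.6 x + 585.8 y = -45129.77
538.2 x + 115.6 y = -1707.97
Solving the 2×2 system: x ≈ 12.7, y ≈ -73.9 km.
Check against Station 0 (with the unrounded x, y): √((x + 60.5)²+(y + 79.8)²) = 73.44 ≈ 73.44 km. ✓

x ≈ 12.7 km, y ≈ -73.9 km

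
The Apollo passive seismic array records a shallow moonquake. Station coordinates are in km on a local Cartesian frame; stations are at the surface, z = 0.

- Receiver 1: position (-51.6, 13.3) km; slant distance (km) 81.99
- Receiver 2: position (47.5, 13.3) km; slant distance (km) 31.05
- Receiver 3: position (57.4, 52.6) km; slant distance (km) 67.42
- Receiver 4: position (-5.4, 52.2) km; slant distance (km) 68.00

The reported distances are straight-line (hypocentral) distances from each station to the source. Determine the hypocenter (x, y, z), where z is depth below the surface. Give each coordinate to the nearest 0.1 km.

Each station gives a sphere (x−x_i)² + (y−y_i)² + z² = d_i² (stations at z=0).
Subtracting the Receiver 1 sphere from Receiver 2 and Receiver 3: z² cancels, leaving linear equations in x and y:
198.2 x + 0.0 y = 5351.95
218.0 x + 78.6 y = 5398.97
Solving: x ≈ 27.003, y ≈ -6.204 km (keep extra digits for the depth step; rounded: 27.0, -6.2).
Then from the Receiver 1 sphere: z² = 81.99² − (x + 51.6)² − (y − 13.3)² with x = 27.003, y = -6.204, so z ≈ 12.788 ≈ 12.8 km.

(27.0, -6.2, 12.8)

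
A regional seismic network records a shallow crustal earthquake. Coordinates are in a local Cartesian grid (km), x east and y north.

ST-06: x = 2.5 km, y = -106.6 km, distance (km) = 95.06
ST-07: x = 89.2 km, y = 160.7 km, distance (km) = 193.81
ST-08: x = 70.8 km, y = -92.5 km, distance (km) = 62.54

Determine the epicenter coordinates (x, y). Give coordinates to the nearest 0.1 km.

x ≈ 60.0 km, y ≈ -30.9 km

Circle about each station: (x − 2.5)² + (y + 106.6)² = 95.06²; (x − 89.2)² + (y − 160.7)² = 193.81²; (x − 70.8)² + (y + 92.5)² = 62.54².
Subtracting pairs of circle equations eliminates x²+y² and gives linear equations (the radical axes):
173.4 x + 534.6 y = -6114.59
136.6 x + 28.2 y = 7324.23
Solving the 2×2 system: x ≈ 60.0, y ≈ -30.9 km.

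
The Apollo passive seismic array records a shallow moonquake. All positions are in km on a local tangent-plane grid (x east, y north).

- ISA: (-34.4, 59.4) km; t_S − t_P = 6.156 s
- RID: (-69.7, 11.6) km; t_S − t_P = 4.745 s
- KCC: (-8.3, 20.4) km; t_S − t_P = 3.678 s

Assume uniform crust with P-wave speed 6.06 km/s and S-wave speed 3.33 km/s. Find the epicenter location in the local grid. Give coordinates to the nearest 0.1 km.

Distance from S−P lag: d = Δt · v_P v_S / (v_P − v_S) = Δt · (6.06·3.33)/(6.06−3.33) ≈ 7.3919·Δt.
So d_ISA = 45.50, d_RID = 35.07, d_KCC = 27.19 km.
Circle about each station: (x + 34.4)² + (y − 59.4)² = 45.50²; (x + 69.7)² + (y − 11.6)² = 35.07²; (x + 8.3)² + (y − 20.4)² = 27.19².
Subtracting pairs of circle equations eliminates x²+y² and gives linear equations (the radical axes):
-70.6 x − 95.6 y = 1121.28
52.2 x − 78.0 y = -2895.72
Solving the 2×2 system: x ≈ -34.7, y ≈ 13.9 km.
Check against ISA (with the unrounded x, y): √((x + 34.4)²+(y − 59.4)²) = 45.50 ≈ 45.50 km. ✓

-34.7 km east, 13.9 km north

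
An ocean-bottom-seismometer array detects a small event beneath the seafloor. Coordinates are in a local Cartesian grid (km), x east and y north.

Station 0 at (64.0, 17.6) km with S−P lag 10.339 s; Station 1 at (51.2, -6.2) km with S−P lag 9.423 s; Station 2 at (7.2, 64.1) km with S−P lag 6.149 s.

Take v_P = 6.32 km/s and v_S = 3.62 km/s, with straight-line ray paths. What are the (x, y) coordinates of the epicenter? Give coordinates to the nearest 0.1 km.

x ≈ -23.5 km, y ≈ 22.0 km

Distance from S−P lag: d = Δt · v_P v_S / (v_P − v_S) = Δt · (6.32·3.62)/(6.32−3.62) ≈ 8.4735·Δt.
So d_Station 0 = 87.61, d_Station 1 = 79.85, d_Station 2 = 52.10 km.
Circle about each station: (x − 64.0)² + (y − 17.6)² = 87.61²; (x − 51.2)² + (y + 6.2)² = 79.85²; (x − 7.2)² + (y − 64.1)² = 52.10².
Subtracting the Station 0 equation from the Station 1 and Station 2 equations removes the quadratic terms:
-25.6 x − 47.6 y = -446.39
-113.6 x + 93.0 y = 4715.99
Solving the 2×2 system: x ≈ -23.5, y ≈ 22.0 km.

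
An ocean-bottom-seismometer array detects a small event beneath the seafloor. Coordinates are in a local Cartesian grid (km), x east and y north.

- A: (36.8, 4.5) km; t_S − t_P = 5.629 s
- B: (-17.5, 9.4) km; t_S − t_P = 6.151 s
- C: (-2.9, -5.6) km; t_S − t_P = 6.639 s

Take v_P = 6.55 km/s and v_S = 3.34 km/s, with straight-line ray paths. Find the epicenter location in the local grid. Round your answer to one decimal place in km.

x ≈ 14.9 km, y ≈ 36.0 km

Distance from S−P lag: d = Δt · v_P v_S / (v_P − v_S) = Δt · (6.55·3.34)/(6.55−3.34) ≈ 6.8153·Δt.
So d_A = 38.36, d_B = 41.92, d_C = 45.25 km.
Circle about each station: (x − 36.8)² + (y − 4.5)² = 38.36²; (x + 17.5)² + (y − 9.4)² = 41.92²; (x + 2.9)² + (y + 5.6)² = 45.25².
Subtracting pairs of circle equations eliminates x²+y² and gives linear equations (the radical axes):
-108.6 x + 9.8 y = -1265.68
-79.4 x − 20.2 y = -1910.79
Solving the 2×2 system: x ≈ 14.9, y ≈ 36.0 km.
Check against A (with the unrounded x, y): √((x − 36.8)²+(y − 4.5)²) = 38.37 ≈ 38.36 km. ✓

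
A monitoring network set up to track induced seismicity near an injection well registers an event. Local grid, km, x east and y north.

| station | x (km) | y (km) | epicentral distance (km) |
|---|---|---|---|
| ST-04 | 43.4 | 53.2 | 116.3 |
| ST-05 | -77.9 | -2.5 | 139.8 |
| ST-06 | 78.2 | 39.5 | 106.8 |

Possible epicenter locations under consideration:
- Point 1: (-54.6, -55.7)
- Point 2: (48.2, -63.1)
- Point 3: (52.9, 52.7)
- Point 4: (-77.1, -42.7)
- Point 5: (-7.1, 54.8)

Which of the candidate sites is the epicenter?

Point 2

For each candidate, compare |candidate − station| to the reported distance:
Point 1: residuals ST-04 30.2, ST-05 81.7, ST-06 56.6 → max 81.7 km
Point 2: residuals ST-04 0.1, ST-05 0.1, ST-06 0.1 → max 0.1 km
Point 3: residuals ST-04 106.8, ST-05 2.2, ST-06 78.3 → max 106.8 km
Point 4: residuals ST-04 37.7, ST-05 99.6, ST-06 68.9 → max 99.6 km
Point 5: residuals ST-04 65.8, ST-05 48.7, ST-06 20.1 → max 65.8 km
Only Point 2 has all residuals ≈ 0.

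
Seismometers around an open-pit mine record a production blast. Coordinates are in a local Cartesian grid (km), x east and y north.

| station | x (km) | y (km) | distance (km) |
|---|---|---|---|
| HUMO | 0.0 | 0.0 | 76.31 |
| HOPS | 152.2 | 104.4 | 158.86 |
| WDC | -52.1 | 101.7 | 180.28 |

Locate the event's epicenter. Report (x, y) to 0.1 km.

x ≈ 69.6 km, y ≈ -31.3 km

Circle about each station: x² + y² = 76.31²; (x − 152.2)² + (y − 104.4)² = 158.86²; (x + 52.1)² + (y − 101.7)² = 180.28².
Subtracting pairs of circle equations eliminates x²+y² and gives linear equations (the radical axes):
304.4 x + 208.8 y = 14650.92
-104.2 x + 203.4 y = -13620.36
Solving the 2×2 system: x ≈ 69.6, y ≈ -31.3 km.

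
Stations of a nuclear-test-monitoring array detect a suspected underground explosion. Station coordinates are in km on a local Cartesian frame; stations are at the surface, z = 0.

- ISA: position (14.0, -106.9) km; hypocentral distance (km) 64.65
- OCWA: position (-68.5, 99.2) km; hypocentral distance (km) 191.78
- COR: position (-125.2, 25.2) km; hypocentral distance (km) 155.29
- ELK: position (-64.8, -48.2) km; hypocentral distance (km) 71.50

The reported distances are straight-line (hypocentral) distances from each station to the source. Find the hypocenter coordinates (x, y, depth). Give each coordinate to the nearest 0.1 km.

Each station gives a sphere (x−x_i)² + (y−y_i)² + z² = d_i² (stations at z=0).
Subtracting the ISA sphere from OCWA and COR: z² cancels, leaving linear equations in x and y:
-165.0 x + 412.2 y = -29690.67
-278.4 x + 264.2 y = -15248.89
Solving: x ≈ -21.903, y ≈ -80.797 km (keep extra digits for the depth step; rounded: -21.9, -80.8).
Then from the ISA sphere: z² = 64.65² − (x − 14.0)² − (y + 106.9)² with x = -21.903, y = -80.797, so z ≈ 47.002 ≈ 47.0 km.

x ≈ -21.9 km, y ≈ -80.8 km, depth ≈ 47.0 km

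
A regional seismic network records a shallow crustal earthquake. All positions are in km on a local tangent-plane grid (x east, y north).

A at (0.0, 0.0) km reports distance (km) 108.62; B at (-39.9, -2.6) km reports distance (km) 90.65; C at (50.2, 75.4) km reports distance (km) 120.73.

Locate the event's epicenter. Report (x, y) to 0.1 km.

x ≈ -70.3 km, y ≈ 82.8 km

Circle about each station: x² + y² = 108.62²; (x + 39.9)² + (y + 2.6)² = 90.65²; (x − 50.2)² + (y − 75.4)² = 120.73².
Subtracting the A equation from the B and C equations removes the quadratic terms:
-79.8 x − 5.2 y = 5179.65
100.4 x + 150.8 y = 5427.77
Solving the 2×2 system: x ≈ -70.3, y ≈ 82.8 km.
Check against A (with the unrounded x, y): √(x²+y²) = 108.62 ≈ 108.62 km. ✓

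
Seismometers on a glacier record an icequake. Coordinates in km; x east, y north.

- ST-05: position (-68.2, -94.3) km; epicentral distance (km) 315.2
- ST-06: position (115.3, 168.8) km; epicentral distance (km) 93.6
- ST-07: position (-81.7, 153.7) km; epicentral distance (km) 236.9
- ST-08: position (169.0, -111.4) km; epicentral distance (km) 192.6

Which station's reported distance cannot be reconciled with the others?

ST-05

Solve using three stations at a time. Using ST-06, ST-07, ST-08 (subtract circle equations pairwise → linear system) gives (x, y) ≈ (143.3, 79.5).
Distances from that point to each station vs reported:
  ST-05: calculated 273.7 vs reported 315.2 → residual 41.5 km
  ST-06: calculated 93.6 vs reported 93.6 → residual 0.0 km
  ST-07: calculated 236.9 vs reported 236.9 → residual 0.0 km
  ST-08: calculated 192.6 vs reported 192.6 → residual 0.0 km
ST-06, ST-07, ST-08 are mutually consistent (residuals ≈ 0); ST-05 is off by 41.5 km.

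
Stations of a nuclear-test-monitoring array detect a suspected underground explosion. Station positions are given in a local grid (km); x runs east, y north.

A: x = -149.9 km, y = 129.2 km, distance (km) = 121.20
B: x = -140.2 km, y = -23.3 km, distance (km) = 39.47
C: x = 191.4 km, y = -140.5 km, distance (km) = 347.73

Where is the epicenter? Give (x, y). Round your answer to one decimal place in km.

x ≈ -121.4 km, y ≈ 11.4 km

Circle about each station: (x + 149.9)² + (y − 129.2)² = 121.20²; (x + 140.2)² + (y + 23.3)² = 39.47²; (x − 191.4)² + (y + 140.5)² = 347.73².
Subtracting pairs of circle equations eliminates x²+y² and gives linear equations (the radical axes):
19.4 x − 305.0 y = -5832.16
682.6 x − 539.4 y = -89015.15
Solving the 2×2 system: x ≈ -121.4, y ≈ 11.4 km.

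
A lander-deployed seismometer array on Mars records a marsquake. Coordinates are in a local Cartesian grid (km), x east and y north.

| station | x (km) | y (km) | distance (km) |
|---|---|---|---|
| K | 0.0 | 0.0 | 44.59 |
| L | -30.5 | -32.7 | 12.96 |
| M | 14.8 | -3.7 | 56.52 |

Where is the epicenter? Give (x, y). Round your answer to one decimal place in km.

x ≈ -38.5 km, y ≈ -22.5 km

Circle about each station: x² + y² = 44.59²; (x + 30.5)² + (y + 32.7)² = 12.96²; (x − 14.8)² + (y + 3.7)² = 56.52².
Subtracting pairs of circle equations eliminates x²+y² and gives linear equations (the radical axes):
-61.0 x − 65.4 y = 3819.85
29.6 x − 7.4 y = -973.51
Solving the 2×2 system: x ≈ -38.5, y ≈ -22.5 km.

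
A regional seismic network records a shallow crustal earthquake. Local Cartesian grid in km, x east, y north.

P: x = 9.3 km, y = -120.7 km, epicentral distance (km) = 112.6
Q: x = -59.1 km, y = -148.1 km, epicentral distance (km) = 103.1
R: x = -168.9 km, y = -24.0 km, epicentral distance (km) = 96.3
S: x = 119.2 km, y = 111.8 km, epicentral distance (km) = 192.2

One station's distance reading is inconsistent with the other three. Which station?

S

Solve using three stations at a time. Using P, Q, R (subtract circle equations pairwise → linear system) gives (x, y) ≈ (-75.2, -46.2).
Distances from that point to each station vs reported:
  P: calculated 112.6 vs reported 112.6 → residual 0.0 km
  Q: calculated 103.1 vs reported 103.1 → residual 0.0 km
  R: calculated 96.3 vs reported 96.3 → residual 0.0 km
  S: calculated 250.5 vs reported 192.2 → residual 58.3 km
P, Q, R are mutually consistent (residuals ≈ 0); S is off by 58.3 km.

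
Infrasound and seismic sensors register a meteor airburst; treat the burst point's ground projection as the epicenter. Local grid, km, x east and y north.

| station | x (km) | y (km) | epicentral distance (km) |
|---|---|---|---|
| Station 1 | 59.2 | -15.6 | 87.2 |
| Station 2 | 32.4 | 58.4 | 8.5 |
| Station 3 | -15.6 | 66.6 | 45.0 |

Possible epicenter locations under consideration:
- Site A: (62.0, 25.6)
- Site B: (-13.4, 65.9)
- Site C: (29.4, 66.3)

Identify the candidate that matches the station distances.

For each candidate, compare |candidate − station| to the reported distance:
Site A: residuals Station 1 45.9, Station 2 35.7, Station 3 42.8 → max 45.9 km
Site B: residuals Station 1 21.9, Station 2 37.9, Station 3 42.7 → max 42.7 km
Site C: residuals Station 1 0.0, Station 2 0.0, Station 3 0.0 → max 0.0 km
Only Site C has all residuals ≈ 0.

Site C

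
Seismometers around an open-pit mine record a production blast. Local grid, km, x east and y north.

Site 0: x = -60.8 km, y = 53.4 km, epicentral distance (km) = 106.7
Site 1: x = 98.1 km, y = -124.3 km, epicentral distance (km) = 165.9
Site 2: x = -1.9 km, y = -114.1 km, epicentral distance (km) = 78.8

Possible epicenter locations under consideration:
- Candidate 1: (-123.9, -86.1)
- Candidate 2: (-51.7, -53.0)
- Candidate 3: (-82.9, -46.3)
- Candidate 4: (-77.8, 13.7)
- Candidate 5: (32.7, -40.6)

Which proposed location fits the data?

For each candidate, compare |candidate − station| to the reported distance:
Candidate 1: residuals Site 0 46.4, Site 1 59.4, Site 2 46.4 → max 59.4 km
Candidate 2: residuals Site 0 0.1, Site 1 0.0, Site 2 0.0 → max 0.1 km
Candidate 3: residuals Site 0 4.6, Site 1 31.2, Site 2 26.8 → max 31.2 km
Candidate 4: residuals Site 0 63.5, Site 1 57.7, Site 2 69.8 → max 69.8 km
Candidate 5: residuals Site 0 25.9, Site 1 59.7, Site 2 2.4 → max 59.7 km
Only Candidate 2 has all residuals ≈ 0.

Candidate 2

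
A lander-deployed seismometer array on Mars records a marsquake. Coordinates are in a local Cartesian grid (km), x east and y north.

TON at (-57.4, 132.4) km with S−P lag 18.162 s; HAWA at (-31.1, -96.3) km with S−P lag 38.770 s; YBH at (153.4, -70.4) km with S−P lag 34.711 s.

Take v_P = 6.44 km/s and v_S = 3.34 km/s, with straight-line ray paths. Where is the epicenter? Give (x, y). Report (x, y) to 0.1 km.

x ≈ 66.7 km, y ≈ 154.3 km

Distance from S−P lag: d = Δt · v_P v_S / (v_P − v_S) = Δt · (6.44·3.34)/(6.44−3.34) ≈ 6.9386·Δt.
So d_TON = 126.02, d_HAWA = 269.01, d_YBH = 240.85 km.
Circle about each station: (x + 57.4)² + (y − 132.4)² = 126.02²; (x + 31.1)² + (y + 96.3)² = 269.01²; (x − 153.4)² + (y + 70.4)² = 240.85².
Subtracting the TON equation from the HAWA and YBH equations removes the quadratic terms:
52.6 x − 457.4 y = -67068.96
421.6 x − 405.6 y = -34464.48
Solving the 2×2 system: x ≈ 66.7, y ≈ 154.3 km.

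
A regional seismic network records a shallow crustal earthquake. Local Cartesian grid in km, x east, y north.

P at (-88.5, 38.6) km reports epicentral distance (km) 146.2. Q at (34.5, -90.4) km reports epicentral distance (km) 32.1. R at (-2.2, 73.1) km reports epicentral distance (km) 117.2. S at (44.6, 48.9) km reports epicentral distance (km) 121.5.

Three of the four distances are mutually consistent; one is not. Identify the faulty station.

R

Solve using three stations at a time. Using P, Q, S (subtract circle equations pairwise → linear system) gives (x, y) ≈ (11.5, -68.0).
Distances from that point to each station vs reported:
  P: calculated 146.2 vs reported 146.2 → residual 0.0 km
  Q: calculated 32.1 vs reported 32.1 → residual 0.0 km
  R: calculated 141.8 vs reported 117.2 → residual 24.6 km
  S: calculated 121.5 vs reported 121.5 → residual 0.0 km
P, Q, S are mutually consistent (residuals ≈ 0); R is off by 24.6 km.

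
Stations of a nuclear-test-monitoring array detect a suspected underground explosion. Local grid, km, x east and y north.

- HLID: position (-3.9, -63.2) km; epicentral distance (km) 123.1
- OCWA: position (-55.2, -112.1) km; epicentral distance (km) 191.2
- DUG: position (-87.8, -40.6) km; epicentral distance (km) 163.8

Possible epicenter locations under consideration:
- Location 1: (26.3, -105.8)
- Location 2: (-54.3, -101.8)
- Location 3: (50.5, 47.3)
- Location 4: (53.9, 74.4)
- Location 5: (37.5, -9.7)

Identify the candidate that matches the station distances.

Location 3

For each candidate, compare |candidate − station| to the reported distance:
Location 1: residuals HLID 70.9, OCWA 109.5, DUG 32.4 → max 109.5 km
Location 2: residuals HLID 59.6, OCWA 180.9, DUG 94.0 → max 180.9 km
Location 3: residuals HLID 0.1, OCWA 0.1, DUG 0.1 → max 0.1 km
Location 4: residuals HLID 26.1, OCWA 24.9, DUG 18.7 → max 26.1 km
Location 5: residuals HLID 55.5, OCWA 53.1, DUG 34.7 → max 55.5 km
Only Location 3 has all residuals ≈ 0.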